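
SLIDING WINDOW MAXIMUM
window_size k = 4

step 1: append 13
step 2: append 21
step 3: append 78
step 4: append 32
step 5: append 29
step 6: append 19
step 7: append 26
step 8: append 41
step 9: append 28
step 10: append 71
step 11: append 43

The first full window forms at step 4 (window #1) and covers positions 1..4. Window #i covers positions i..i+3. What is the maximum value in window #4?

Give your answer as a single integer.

Answer: 32

Derivation:
step 1: append 13 -> window=[13] (not full yet)
step 2: append 21 -> window=[13, 21] (not full yet)
step 3: append 78 -> window=[13, 21, 78] (not full yet)
step 4: append 32 -> window=[13, 21, 78, 32] -> max=78
step 5: append 29 -> window=[21, 78, 32, 29] -> max=78
step 6: append 19 -> window=[78, 32, 29, 19] -> max=78
step 7: append 26 -> window=[32, 29, 19, 26] -> max=32
Window #4 max = 32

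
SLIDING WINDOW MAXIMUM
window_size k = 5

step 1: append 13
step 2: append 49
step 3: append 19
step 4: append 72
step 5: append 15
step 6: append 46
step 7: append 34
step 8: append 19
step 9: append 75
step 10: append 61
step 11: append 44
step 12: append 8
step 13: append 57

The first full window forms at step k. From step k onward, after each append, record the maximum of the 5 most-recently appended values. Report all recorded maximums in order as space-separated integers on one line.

Answer: 72 72 72 72 75 75 75 75 75

Derivation:
step 1: append 13 -> window=[13] (not full yet)
step 2: append 49 -> window=[13, 49] (not full yet)
step 3: append 19 -> window=[13, 49, 19] (not full yet)
step 4: append 72 -> window=[13, 49, 19, 72] (not full yet)
step 5: append 15 -> window=[13, 49, 19, 72, 15] -> max=72
step 6: append 46 -> window=[49, 19, 72, 15, 46] -> max=72
step 7: append 34 -> window=[19, 72, 15, 46, 34] -> max=72
step 8: append 19 -> window=[72, 15, 46, 34, 19] -> max=72
step 9: append 75 -> window=[15, 46, 34, 19, 75] -> max=75
step 10: append 61 -> window=[46, 34, 19, 75, 61] -> max=75
step 11: append 44 -> window=[34, 19, 75, 61, 44] -> max=75
step 12: append 8 -> window=[19, 75, 61, 44, 8] -> max=75
step 13: append 57 -> window=[75, 61, 44, 8, 57] -> max=75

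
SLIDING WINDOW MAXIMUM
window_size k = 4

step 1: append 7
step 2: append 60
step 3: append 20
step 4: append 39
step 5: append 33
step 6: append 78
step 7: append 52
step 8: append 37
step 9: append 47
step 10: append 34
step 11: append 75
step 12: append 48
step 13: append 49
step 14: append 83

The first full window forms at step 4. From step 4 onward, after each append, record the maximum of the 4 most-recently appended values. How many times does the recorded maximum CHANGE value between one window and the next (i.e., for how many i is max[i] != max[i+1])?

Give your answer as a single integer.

step 1: append 7 -> window=[7] (not full yet)
step 2: append 60 -> window=[7, 60] (not full yet)
step 3: append 20 -> window=[7, 60, 20] (not full yet)
step 4: append 39 -> window=[7, 60, 20, 39] -> max=60
step 5: append 33 -> window=[60, 20, 39, 33] -> max=60
step 6: append 78 -> window=[20, 39, 33, 78] -> max=78
step 7: append 52 -> window=[39, 33, 78, 52] -> max=78
step 8: append 37 -> window=[33, 78, 52, 37] -> max=78
step 9: append 47 -> window=[78, 52, 37, 47] -> max=78
step 10: append 34 -> window=[52, 37, 47, 34] -> max=52
step 11: append 75 -> window=[37, 47, 34, 75] -> max=75
step 12: append 48 -> window=[47, 34, 75, 48] -> max=75
step 13: append 49 -> window=[34, 75, 48, 49] -> max=75
step 14: append 83 -> window=[75, 48, 49, 83] -> max=83
Recorded maximums: 60 60 78 78 78 78 52 75 75 75 83
Changes between consecutive maximums: 4

Answer: 4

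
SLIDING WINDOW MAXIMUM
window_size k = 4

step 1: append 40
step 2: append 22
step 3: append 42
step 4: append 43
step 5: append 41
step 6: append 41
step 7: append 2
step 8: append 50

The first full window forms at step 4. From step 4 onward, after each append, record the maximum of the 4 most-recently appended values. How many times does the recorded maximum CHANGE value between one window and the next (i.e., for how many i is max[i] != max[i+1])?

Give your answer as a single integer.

Answer: 1

Derivation:
step 1: append 40 -> window=[40] (not full yet)
step 2: append 22 -> window=[40, 22] (not full yet)
step 3: append 42 -> window=[40, 22, 42] (not full yet)
step 4: append 43 -> window=[40, 22, 42, 43] -> max=43
step 5: append 41 -> window=[22, 42, 43, 41] -> max=43
step 6: append 41 -> window=[42, 43, 41, 41] -> max=43
step 7: append 2 -> window=[43, 41, 41, 2] -> max=43
step 8: append 50 -> window=[41, 41, 2, 50] -> max=50
Recorded maximums: 43 43 43 43 50
Changes between consecutive maximums: 1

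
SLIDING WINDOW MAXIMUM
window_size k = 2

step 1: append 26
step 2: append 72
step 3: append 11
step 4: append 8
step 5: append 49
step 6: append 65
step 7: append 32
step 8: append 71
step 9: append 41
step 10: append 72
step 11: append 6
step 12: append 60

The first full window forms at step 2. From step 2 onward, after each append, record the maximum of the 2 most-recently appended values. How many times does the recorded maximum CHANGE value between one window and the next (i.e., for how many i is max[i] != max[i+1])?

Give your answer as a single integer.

step 1: append 26 -> window=[26] (not full yet)
step 2: append 72 -> window=[26, 72] -> max=72
step 3: append 11 -> window=[72, 11] -> max=72
step 4: append 8 -> window=[11, 8] -> max=11
step 5: append 49 -> window=[8, 49] -> max=49
step 6: append 65 -> window=[49, 65] -> max=65
step 7: append 32 -> window=[65, 32] -> max=65
step 8: append 71 -> window=[32, 71] -> max=71
step 9: append 41 -> window=[71, 41] -> max=71
step 10: append 72 -> window=[41, 72] -> max=72
step 11: append 6 -> window=[72, 6] -> max=72
step 12: append 60 -> window=[6, 60] -> max=60
Recorded maximums: 72 72 11 49 65 65 71 71 72 72 60
Changes between consecutive maximums: 6

Answer: 6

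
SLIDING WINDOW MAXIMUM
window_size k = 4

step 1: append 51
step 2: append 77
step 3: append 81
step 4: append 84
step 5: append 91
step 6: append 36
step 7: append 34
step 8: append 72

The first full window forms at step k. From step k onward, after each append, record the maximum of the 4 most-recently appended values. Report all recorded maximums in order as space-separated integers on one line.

Answer: 84 91 91 91 91

Derivation:
step 1: append 51 -> window=[51] (not full yet)
step 2: append 77 -> window=[51, 77] (not full yet)
step 3: append 81 -> window=[51, 77, 81] (not full yet)
step 4: append 84 -> window=[51, 77, 81, 84] -> max=84
step 5: append 91 -> window=[77, 81, 84, 91] -> max=91
step 6: append 36 -> window=[81, 84, 91, 36] -> max=91
step 7: append 34 -> window=[84, 91, 36, 34] -> max=91
step 8: append 72 -> window=[91, 36, 34, 72] -> max=91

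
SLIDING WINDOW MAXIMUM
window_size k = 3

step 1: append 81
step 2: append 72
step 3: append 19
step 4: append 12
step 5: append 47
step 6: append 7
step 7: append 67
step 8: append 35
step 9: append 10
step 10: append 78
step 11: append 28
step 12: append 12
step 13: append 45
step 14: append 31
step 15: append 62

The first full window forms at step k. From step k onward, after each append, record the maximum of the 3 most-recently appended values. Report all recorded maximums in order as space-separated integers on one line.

Answer: 81 72 47 47 67 67 67 78 78 78 45 45 62

Derivation:
step 1: append 81 -> window=[81] (not full yet)
step 2: append 72 -> window=[81, 72] (not full yet)
step 3: append 19 -> window=[81, 72, 19] -> max=81
step 4: append 12 -> window=[72, 19, 12] -> max=72
step 5: append 47 -> window=[19, 12, 47] -> max=47
step 6: append 7 -> window=[12, 47, 7] -> max=47
step 7: append 67 -> window=[47, 7, 67] -> max=67
step 8: append 35 -> window=[7, 67, 35] -> max=67
step 9: append 10 -> window=[67, 35, 10] -> max=67
step 10: append 78 -> window=[35, 10, 78] -> max=78
step 11: append 28 -> window=[10, 78, 28] -> max=78
step 12: append 12 -> window=[78, 28, 12] -> max=78
step 13: append 45 -> window=[28, 12, 45] -> max=45
step 14: append 31 -> window=[12, 45, 31] -> max=45
step 15: append 62 -> window=[45, 31, 62] -> max=62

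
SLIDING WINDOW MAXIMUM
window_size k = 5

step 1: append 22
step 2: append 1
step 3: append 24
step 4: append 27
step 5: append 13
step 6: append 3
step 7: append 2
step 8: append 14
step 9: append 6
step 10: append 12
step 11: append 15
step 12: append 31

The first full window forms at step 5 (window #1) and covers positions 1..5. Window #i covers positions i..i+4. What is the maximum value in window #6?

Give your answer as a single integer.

step 1: append 22 -> window=[22] (not full yet)
step 2: append 1 -> window=[22, 1] (not full yet)
step 3: append 24 -> window=[22, 1, 24] (not full yet)
step 4: append 27 -> window=[22, 1, 24, 27] (not full yet)
step 5: append 13 -> window=[22, 1, 24, 27, 13] -> max=27
step 6: append 3 -> window=[1, 24, 27, 13, 3] -> max=27
step 7: append 2 -> window=[24, 27, 13, 3, 2] -> max=27
step 8: append 14 -> window=[27, 13, 3, 2, 14] -> max=27
step 9: append 6 -> window=[13, 3, 2, 14, 6] -> max=14
step 10: append 12 -> window=[3, 2, 14, 6, 12] -> max=14
Window #6 max = 14

Answer: 14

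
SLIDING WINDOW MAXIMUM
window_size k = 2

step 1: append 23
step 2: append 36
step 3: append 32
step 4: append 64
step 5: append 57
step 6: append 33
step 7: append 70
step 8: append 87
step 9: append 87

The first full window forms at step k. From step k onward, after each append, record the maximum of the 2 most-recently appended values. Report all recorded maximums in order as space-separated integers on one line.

Answer: 36 36 64 64 57 70 87 87

Derivation:
step 1: append 23 -> window=[23] (not full yet)
step 2: append 36 -> window=[23, 36] -> max=36
step 3: append 32 -> window=[36, 32] -> max=36
step 4: append 64 -> window=[32, 64] -> max=64
step 5: append 57 -> window=[64, 57] -> max=64
step 6: append 33 -> window=[57, 33] -> max=57
step 7: append 70 -> window=[33, 70] -> max=70
step 8: append 87 -> window=[70, 87] -> max=87
step 9: append 87 -> window=[87, 87] -> max=87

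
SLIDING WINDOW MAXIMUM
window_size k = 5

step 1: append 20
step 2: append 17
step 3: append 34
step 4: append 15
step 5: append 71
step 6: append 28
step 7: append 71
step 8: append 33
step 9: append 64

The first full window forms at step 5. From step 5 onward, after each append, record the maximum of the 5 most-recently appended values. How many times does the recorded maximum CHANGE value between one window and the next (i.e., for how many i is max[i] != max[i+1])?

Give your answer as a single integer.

Answer: 0

Derivation:
step 1: append 20 -> window=[20] (not full yet)
step 2: append 17 -> window=[20, 17] (not full yet)
step 3: append 34 -> window=[20, 17, 34] (not full yet)
step 4: append 15 -> window=[20, 17, 34, 15] (not full yet)
step 5: append 71 -> window=[20, 17, 34, 15, 71] -> max=71
step 6: append 28 -> window=[17, 34, 15, 71, 28] -> max=71
step 7: append 71 -> window=[34, 15, 71, 28, 71] -> max=71
step 8: append 33 -> window=[15, 71, 28, 71, 33] -> max=71
step 9: append 64 -> window=[71, 28, 71, 33, 64] -> max=71
Recorded maximums: 71 71 71 71 71
Changes between consecutive maximums: 0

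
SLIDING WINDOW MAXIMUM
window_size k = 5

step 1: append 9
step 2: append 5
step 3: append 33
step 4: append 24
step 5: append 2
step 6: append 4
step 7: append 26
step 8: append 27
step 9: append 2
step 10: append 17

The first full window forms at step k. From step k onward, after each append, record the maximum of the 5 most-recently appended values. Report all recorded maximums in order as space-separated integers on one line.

step 1: append 9 -> window=[9] (not full yet)
step 2: append 5 -> window=[9, 5] (not full yet)
step 3: append 33 -> window=[9, 5, 33] (not full yet)
step 4: append 24 -> window=[9, 5, 33, 24] (not full yet)
step 5: append 2 -> window=[9, 5, 33, 24, 2] -> max=33
step 6: append 4 -> window=[5, 33, 24, 2, 4] -> max=33
step 7: append 26 -> window=[33, 24, 2, 4, 26] -> max=33
step 8: append 27 -> window=[24, 2, 4, 26, 27] -> max=27
step 9: append 2 -> window=[2, 4, 26, 27, 2] -> max=27
step 10: append 17 -> window=[4, 26, 27, 2, 17] -> max=27

Answer: 33 33 33 27 27 27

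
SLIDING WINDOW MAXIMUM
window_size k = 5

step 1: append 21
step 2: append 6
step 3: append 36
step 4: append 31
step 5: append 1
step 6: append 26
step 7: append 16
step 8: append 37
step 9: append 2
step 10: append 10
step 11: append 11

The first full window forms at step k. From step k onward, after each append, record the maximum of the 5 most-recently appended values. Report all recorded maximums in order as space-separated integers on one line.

step 1: append 21 -> window=[21] (not full yet)
step 2: append 6 -> window=[21, 6] (not full yet)
step 3: append 36 -> window=[21, 6, 36] (not full yet)
step 4: append 31 -> window=[21, 6, 36, 31] (not full yet)
step 5: append 1 -> window=[21, 6, 36, 31, 1] -> max=36
step 6: append 26 -> window=[6, 36, 31, 1, 26] -> max=36
step 7: append 16 -> window=[36, 31, 1, 26, 16] -> max=36
step 8: append 37 -> window=[31, 1, 26, 16, 37] -> max=37
step 9: append 2 -> window=[1, 26, 16, 37, 2] -> max=37
step 10: append 10 -> window=[26, 16, 37, 2, 10] -> max=37
step 11: append 11 -> window=[16, 37, 2, 10, 11] -> max=37

Answer: 36 36 36 37 37 37 37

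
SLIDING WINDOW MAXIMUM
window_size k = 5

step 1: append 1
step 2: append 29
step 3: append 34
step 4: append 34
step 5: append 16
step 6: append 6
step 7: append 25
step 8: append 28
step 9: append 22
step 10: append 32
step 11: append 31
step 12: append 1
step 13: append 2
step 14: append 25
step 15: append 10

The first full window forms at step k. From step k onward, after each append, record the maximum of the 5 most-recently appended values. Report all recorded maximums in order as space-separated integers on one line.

Answer: 34 34 34 34 28 32 32 32 32 32 31

Derivation:
step 1: append 1 -> window=[1] (not full yet)
step 2: append 29 -> window=[1, 29] (not full yet)
step 3: append 34 -> window=[1, 29, 34] (not full yet)
step 4: append 34 -> window=[1, 29, 34, 34] (not full yet)
step 5: append 16 -> window=[1, 29, 34, 34, 16] -> max=34
step 6: append 6 -> window=[29, 34, 34, 16, 6] -> max=34
step 7: append 25 -> window=[34, 34, 16, 6, 25] -> max=34
step 8: append 28 -> window=[34, 16, 6, 25, 28] -> max=34
step 9: append 22 -> window=[16, 6, 25, 28, 22] -> max=28
step 10: append 32 -> window=[6, 25, 28, 22, 32] -> max=32
step 11: append 31 -> window=[25, 28, 22, 32, 31] -> max=32
step 12: append 1 -> window=[28, 22, 32, 31, 1] -> max=32
step 13: append 2 -> window=[22, 32, 31, 1, 2] -> max=32
step 14: append 25 -> window=[32, 31, 1, 2, 25] -> max=32
step 15: append 10 -> window=[31, 1, 2, 25, 10] -> max=31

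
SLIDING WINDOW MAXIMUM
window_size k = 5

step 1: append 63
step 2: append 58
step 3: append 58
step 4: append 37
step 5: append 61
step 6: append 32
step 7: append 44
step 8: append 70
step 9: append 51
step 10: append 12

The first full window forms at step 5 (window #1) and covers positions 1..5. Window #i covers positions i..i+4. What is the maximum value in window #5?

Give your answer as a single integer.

Answer: 70

Derivation:
step 1: append 63 -> window=[63] (not full yet)
step 2: append 58 -> window=[63, 58] (not full yet)
step 3: append 58 -> window=[63, 58, 58] (not full yet)
step 4: append 37 -> window=[63, 58, 58, 37] (not full yet)
step 5: append 61 -> window=[63, 58, 58, 37, 61] -> max=63
step 6: append 32 -> window=[58, 58, 37, 61, 32] -> max=61
step 7: append 44 -> window=[58, 37, 61, 32, 44] -> max=61
step 8: append 70 -> window=[37, 61, 32, 44, 70] -> max=70
step 9: append 51 -> window=[61, 32, 44, 70, 51] -> max=70
Window #5 max = 70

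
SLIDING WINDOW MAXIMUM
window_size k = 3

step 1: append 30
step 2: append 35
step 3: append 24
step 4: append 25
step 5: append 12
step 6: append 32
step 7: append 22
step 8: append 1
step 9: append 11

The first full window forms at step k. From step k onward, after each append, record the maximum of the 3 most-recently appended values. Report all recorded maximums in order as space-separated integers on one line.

step 1: append 30 -> window=[30] (not full yet)
step 2: append 35 -> window=[30, 35] (not full yet)
step 3: append 24 -> window=[30, 35, 24] -> max=35
step 4: append 25 -> window=[35, 24, 25] -> max=35
step 5: append 12 -> window=[24, 25, 12] -> max=25
step 6: append 32 -> window=[25, 12, 32] -> max=32
step 7: append 22 -> window=[12, 32, 22] -> max=32
step 8: append 1 -> window=[32, 22, 1] -> max=32
step 9: append 11 -> window=[22, 1, 11] -> max=22

Answer: 35 35 25 32 32 32 22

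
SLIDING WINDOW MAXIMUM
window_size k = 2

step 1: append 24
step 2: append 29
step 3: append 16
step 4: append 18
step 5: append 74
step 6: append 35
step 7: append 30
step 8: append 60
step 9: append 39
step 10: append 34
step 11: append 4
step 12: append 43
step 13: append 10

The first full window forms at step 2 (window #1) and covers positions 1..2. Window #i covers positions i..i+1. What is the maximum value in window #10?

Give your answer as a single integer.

Answer: 34

Derivation:
step 1: append 24 -> window=[24] (not full yet)
step 2: append 29 -> window=[24, 29] -> max=29
step 3: append 16 -> window=[29, 16] -> max=29
step 4: append 18 -> window=[16, 18] -> max=18
step 5: append 74 -> window=[18, 74] -> max=74
step 6: append 35 -> window=[74, 35] -> max=74
step 7: append 30 -> window=[35, 30] -> max=35
step 8: append 60 -> window=[30, 60] -> max=60
step 9: append 39 -> window=[60, 39] -> max=60
step 10: append 34 -> window=[39, 34] -> max=39
step 11: append 4 -> window=[34, 4] -> max=34
Window #10 max = 34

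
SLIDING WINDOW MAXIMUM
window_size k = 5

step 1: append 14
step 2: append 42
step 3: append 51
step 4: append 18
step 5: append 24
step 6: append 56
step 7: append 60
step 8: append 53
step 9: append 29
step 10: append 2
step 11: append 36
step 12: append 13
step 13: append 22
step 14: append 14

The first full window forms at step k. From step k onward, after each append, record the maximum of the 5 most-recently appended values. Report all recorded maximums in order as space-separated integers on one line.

Answer: 51 56 60 60 60 60 60 53 36 36

Derivation:
step 1: append 14 -> window=[14] (not full yet)
step 2: append 42 -> window=[14, 42] (not full yet)
step 3: append 51 -> window=[14, 42, 51] (not full yet)
step 4: append 18 -> window=[14, 42, 51, 18] (not full yet)
step 5: append 24 -> window=[14, 42, 51, 18, 24] -> max=51
step 6: append 56 -> window=[42, 51, 18, 24, 56] -> max=56
step 7: append 60 -> window=[51, 18, 24, 56, 60] -> max=60
step 8: append 53 -> window=[18, 24, 56, 60, 53] -> max=60
step 9: append 29 -> window=[24, 56, 60, 53, 29] -> max=60
step 10: append 2 -> window=[56, 60, 53, 29, 2] -> max=60
step 11: append 36 -> window=[60, 53, 29, 2, 36] -> max=60
step 12: append 13 -> window=[53, 29, 2, 36, 13] -> max=53
step 13: append 22 -> window=[29, 2, 36, 13, 22] -> max=36
step 14: append 14 -> window=[2, 36, 13, 22, 14] -> max=36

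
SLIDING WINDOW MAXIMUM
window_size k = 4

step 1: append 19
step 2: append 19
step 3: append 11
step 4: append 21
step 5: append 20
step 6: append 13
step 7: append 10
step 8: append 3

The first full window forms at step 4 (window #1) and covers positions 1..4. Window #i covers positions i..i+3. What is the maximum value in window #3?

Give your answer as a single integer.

Answer: 21

Derivation:
step 1: append 19 -> window=[19] (not full yet)
step 2: append 19 -> window=[19, 19] (not full yet)
step 3: append 11 -> window=[19, 19, 11] (not full yet)
step 4: append 21 -> window=[19, 19, 11, 21] -> max=21
step 5: append 20 -> window=[19, 11, 21, 20] -> max=21
step 6: append 13 -> window=[11, 21, 20, 13] -> max=21
Window #3 max = 21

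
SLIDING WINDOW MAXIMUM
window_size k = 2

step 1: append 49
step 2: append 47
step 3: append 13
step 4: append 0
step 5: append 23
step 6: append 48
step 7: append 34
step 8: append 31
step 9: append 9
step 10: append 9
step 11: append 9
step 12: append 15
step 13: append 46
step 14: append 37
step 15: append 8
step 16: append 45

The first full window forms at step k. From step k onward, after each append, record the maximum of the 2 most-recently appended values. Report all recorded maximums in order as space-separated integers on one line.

Answer: 49 47 13 23 48 48 34 31 9 9 15 46 46 37 45

Derivation:
step 1: append 49 -> window=[49] (not full yet)
step 2: append 47 -> window=[49, 47] -> max=49
step 3: append 13 -> window=[47, 13] -> max=47
step 4: append 0 -> window=[13, 0] -> max=13
step 5: append 23 -> window=[0, 23] -> max=23
step 6: append 48 -> window=[23, 48] -> max=48
step 7: append 34 -> window=[48, 34] -> max=48
step 8: append 31 -> window=[34, 31] -> max=34
step 9: append 9 -> window=[31, 9] -> max=31
step 10: append 9 -> window=[9, 9] -> max=9
step 11: append 9 -> window=[9, 9] -> max=9
step 12: append 15 -> window=[9, 15] -> max=15
step 13: append 46 -> window=[15, 46] -> max=46
step 14: append 37 -> window=[46, 37] -> max=46
step 15: append 8 -> window=[37, 8] -> max=37
step 16: append 45 -> window=[8, 45] -> max=45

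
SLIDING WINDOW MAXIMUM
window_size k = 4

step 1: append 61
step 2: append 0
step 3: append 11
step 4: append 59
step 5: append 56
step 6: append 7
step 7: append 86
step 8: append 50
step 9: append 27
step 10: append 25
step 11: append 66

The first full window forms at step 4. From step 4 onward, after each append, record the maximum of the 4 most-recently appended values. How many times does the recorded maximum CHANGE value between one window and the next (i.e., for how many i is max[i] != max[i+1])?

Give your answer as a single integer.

step 1: append 61 -> window=[61] (not full yet)
step 2: append 0 -> window=[61, 0] (not full yet)
step 3: append 11 -> window=[61, 0, 11] (not full yet)
step 4: append 59 -> window=[61, 0, 11, 59] -> max=61
step 5: append 56 -> window=[0, 11, 59, 56] -> max=59
step 6: append 7 -> window=[11, 59, 56, 7] -> max=59
step 7: append 86 -> window=[59, 56, 7, 86] -> max=86
step 8: append 50 -> window=[56, 7, 86, 50] -> max=86
step 9: append 27 -> window=[7, 86, 50, 27] -> max=86
step 10: append 25 -> window=[86, 50, 27, 25] -> max=86
step 11: append 66 -> window=[50, 27, 25, 66] -> max=66
Recorded maximums: 61 59 59 86 86 86 86 66
Changes between consecutive maximums: 3

Answer: 3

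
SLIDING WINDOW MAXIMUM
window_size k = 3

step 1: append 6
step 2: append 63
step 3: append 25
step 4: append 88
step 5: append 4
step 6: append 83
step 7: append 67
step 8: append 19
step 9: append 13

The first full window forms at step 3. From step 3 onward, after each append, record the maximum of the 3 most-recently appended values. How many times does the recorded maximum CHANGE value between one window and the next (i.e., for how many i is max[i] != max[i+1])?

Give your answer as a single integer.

Answer: 3

Derivation:
step 1: append 6 -> window=[6] (not full yet)
step 2: append 63 -> window=[6, 63] (not full yet)
step 3: append 25 -> window=[6, 63, 25] -> max=63
step 4: append 88 -> window=[63, 25, 88] -> max=88
step 5: append 4 -> window=[25, 88, 4] -> max=88
step 6: append 83 -> window=[88, 4, 83] -> max=88
step 7: append 67 -> window=[4, 83, 67] -> max=83
step 8: append 19 -> window=[83, 67, 19] -> max=83
step 9: append 13 -> window=[67, 19, 13] -> max=67
Recorded maximums: 63 88 88 88 83 83 67
Changes between consecutive maximums: 3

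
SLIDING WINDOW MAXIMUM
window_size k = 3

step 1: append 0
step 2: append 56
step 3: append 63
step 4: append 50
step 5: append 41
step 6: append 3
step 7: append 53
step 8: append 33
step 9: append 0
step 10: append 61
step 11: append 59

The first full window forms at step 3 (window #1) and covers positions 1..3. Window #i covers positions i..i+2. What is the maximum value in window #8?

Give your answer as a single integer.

Answer: 61

Derivation:
step 1: append 0 -> window=[0] (not full yet)
step 2: append 56 -> window=[0, 56] (not full yet)
step 3: append 63 -> window=[0, 56, 63] -> max=63
step 4: append 50 -> window=[56, 63, 50] -> max=63
step 5: append 41 -> window=[63, 50, 41] -> max=63
step 6: append 3 -> window=[50, 41, 3] -> max=50
step 7: append 53 -> window=[41, 3, 53] -> max=53
step 8: append 33 -> window=[3, 53, 33] -> max=53
step 9: append 0 -> window=[53, 33, 0] -> max=53
step 10: append 61 -> window=[33, 0, 61] -> max=61
Window #8 max = 61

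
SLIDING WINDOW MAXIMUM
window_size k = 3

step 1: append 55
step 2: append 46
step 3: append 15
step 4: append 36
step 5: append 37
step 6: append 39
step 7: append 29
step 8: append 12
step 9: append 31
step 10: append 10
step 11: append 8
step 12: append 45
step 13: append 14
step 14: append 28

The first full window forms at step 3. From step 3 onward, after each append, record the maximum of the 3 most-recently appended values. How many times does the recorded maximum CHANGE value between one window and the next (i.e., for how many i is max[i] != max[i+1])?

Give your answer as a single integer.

Answer: 5

Derivation:
step 1: append 55 -> window=[55] (not full yet)
step 2: append 46 -> window=[55, 46] (not full yet)
step 3: append 15 -> window=[55, 46, 15] -> max=55
step 4: append 36 -> window=[46, 15, 36] -> max=46
step 5: append 37 -> window=[15, 36, 37] -> max=37
step 6: append 39 -> window=[36, 37, 39] -> max=39
step 7: append 29 -> window=[37, 39, 29] -> max=39
step 8: append 12 -> window=[39, 29, 12] -> max=39
step 9: append 31 -> window=[29, 12, 31] -> max=31
step 10: append 10 -> window=[12, 31, 10] -> max=31
step 11: append 8 -> window=[31, 10, 8] -> max=31
step 12: append 45 -> window=[10, 8, 45] -> max=45
step 13: append 14 -> window=[8, 45, 14] -> max=45
step 14: append 28 -> window=[45, 14, 28] -> max=45
Recorded maximums: 55 46 37 39 39 39 31 31 31 45 45 45
Changes between consecutive maximums: 5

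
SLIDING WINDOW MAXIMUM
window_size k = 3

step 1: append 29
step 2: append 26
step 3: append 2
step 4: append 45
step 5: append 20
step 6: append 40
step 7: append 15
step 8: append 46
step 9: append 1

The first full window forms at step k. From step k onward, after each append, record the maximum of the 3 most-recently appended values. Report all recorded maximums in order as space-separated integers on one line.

step 1: append 29 -> window=[29] (not full yet)
step 2: append 26 -> window=[29, 26] (not full yet)
step 3: append 2 -> window=[29, 26, 2] -> max=29
step 4: append 45 -> window=[26, 2, 45] -> max=45
step 5: append 20 -> window=[2, 45, 20] -> max=45
step 6: append 40 -> window=[45, 20, 40] -> max=45
step 7: append 15 -> window=[20, 40, 15] -> max=40
step 8: append 46 -> window=[40, 15, 46] -> max=46
step 9: append 1 -> window=[15, 46, 1] -> max=46

Answer: 29 45 45 45 40 46 46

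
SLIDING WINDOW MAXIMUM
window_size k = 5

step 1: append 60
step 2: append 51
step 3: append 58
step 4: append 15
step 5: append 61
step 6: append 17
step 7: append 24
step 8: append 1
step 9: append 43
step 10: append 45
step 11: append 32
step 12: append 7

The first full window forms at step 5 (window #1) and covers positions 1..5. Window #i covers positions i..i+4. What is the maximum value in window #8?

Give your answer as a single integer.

step 1: append 60 -> window=[60] (not full yet)
step 2: append 51 -> window=[60, 51] (not full yet)
step 3: append 58 -> window=[60, 51, 58] (not full yet)
step 4: append 15 -> window=[60, 51, 58, 15] (not full yet)
step 5: append 61 -> window=[60, 51, 58, 15, 61] -> max=61
step 6: append 17 -> window=[51, 58, 15, 61, 17] -> max=61
step 7: append 24 -> window=[58, 15, 61, 17, 24] -> max=61
step 8: append 1 -> window=[15, 61, 17, 24, 1] -> max=61
step 9: append 43 -> window=[61, 17, 24, 1, 43] -> max=61
step 10: append 45 -> window=[17, 24, 1, 43, 45] -> max=45
step 11: append 32 -> window=[24, 1, 43, 45, 32] -> max=45
step 12: append 7 -> window=[1, 43, 45, 32, 7] -> max=45
Window #8 max = 45

Answer: 45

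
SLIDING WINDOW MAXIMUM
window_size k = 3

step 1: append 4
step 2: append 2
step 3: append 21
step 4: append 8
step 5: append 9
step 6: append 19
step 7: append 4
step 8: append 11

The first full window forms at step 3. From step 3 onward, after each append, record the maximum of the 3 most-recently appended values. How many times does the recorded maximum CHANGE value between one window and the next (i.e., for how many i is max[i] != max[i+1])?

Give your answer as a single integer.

step 1: append 4 -> window=[4] (not full yet)
step 2: append 2 -> window=[4, 2] (not full yet)
step 3: append 21 -> window=[4, 2, 21] -> max=21
step 4: append 8 -> window=[2, 21, 8] -> max=21
step 5: append 9 -> window=[21, 8, 9] -> max=21
step 6: append 19 -> window=[8, 9, 19] -> max=19
step 7: append 4 -> window=[9, 19, 4] -> max=19
step 8: append 11 -> window=[19, 4, 11] -> max=19
Recorded maximums: 21 21 21 19 19 19
Changes between consecutive maximums: 1

Answer: 1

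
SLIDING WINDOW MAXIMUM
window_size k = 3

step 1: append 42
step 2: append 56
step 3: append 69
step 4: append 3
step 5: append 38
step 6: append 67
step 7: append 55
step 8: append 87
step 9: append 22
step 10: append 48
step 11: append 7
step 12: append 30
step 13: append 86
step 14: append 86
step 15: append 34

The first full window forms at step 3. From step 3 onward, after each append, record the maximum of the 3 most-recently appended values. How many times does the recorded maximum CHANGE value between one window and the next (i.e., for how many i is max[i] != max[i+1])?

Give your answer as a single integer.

step 1: append 42 -> window=[42] (not full yet)
step 2: append 56 -> window=[42, 56] (not full yet)
step 3: append 69 -> window=[42, 56, 69] -> max=69
step 4: append 3 -> window=[56, 69, 3] -> max=69
step 5: append 38 -> window=[69, 3, 38] -> max=69
step 6: append 67 -> window=[3, 38, 67] -> max=67
step 7: append 55 -> window=[38, 67, 55] -> max=67
step 8: append 87 -> window=[67, 55, 87] -> max=87
step 9: append 22 -> window=[55, 87, 22] -> max=87
step 10: append 48 -> window=[87, 22, 48] -> max=87
step 11: append 7 -> window=[22, 48, 7] -> max=48
step 12: append 30 -> window=[48, 7, 30] -> max=48
step 13: append 86 -> window=[7, 30, 86] -> max=86
step 14: append 86 -> window=[30, 86, 86] -> max=86
step 15: append 34 -> window=[86, 86, 34] -> max=86
Recorded maximums: 69 69 69 67 67 87 87 87 48 48 86 86 86
Changes between consecutive maximums: 4

Answer: 4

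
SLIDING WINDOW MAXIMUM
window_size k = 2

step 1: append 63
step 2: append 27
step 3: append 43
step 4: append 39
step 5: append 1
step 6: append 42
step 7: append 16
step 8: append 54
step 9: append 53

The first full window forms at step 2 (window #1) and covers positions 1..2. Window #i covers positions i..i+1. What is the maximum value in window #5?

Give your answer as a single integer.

Answer: 42

Derivation:
step 1: append 63 -> window=[63] (not full yet)
step 2: append 27 -> window=[63, 27] -> max=63
step 3: append 43 -> window=[27, 43] -> max=43
step 4: append 39 -> window=[43, 39] -> max=43
step 5: append 1 -> window=[39, 1] -> max=39
step 6: append 42 -> window=[1, 42] -> max=42
Window #5 max = 42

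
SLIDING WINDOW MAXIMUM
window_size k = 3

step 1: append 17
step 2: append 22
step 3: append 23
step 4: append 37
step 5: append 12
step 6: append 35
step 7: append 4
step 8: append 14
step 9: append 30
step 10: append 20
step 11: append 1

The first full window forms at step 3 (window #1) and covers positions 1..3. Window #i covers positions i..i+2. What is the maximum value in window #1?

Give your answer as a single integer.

step 1: append 17 -> window=[17] (not full yet)
step 2: append 22 -> window=[17, 22] (not full yet)
step 3: append 23 -> window=[17, 22, 23] -> max=23
Window #1 max = 23

Answer: 23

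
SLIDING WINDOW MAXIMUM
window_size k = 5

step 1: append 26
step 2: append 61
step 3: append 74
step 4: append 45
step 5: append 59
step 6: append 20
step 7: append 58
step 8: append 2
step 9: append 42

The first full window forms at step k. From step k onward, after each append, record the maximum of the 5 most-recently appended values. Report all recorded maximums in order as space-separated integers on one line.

step 1: append 26 -> window=[26] (not full yet)
step 2: append 61 -> window=[26, 61] (not full yet)
step 3: append 74 -> window=[26, 61, 74] (not full yet)
step 4: append 45 -> window=[26, 61, 74, 45] (not full yet)
step 5: append 59 -> window=[26, 61, 74, 45, 59] -> max=74
step 6: append 20 -> window=[61, 74, 45, 59, 20] -> max=74
step 7: append 58 -> window=[74, 45, 59, 20, 58] -> max=74
step 8: append 2 -> window=[45, 59, 20, 58, 2] -> max=59
step 9: append 42 -> window=[59, 20, 58, 2, 42] -> max=59

Answer: 74 74 74 59 59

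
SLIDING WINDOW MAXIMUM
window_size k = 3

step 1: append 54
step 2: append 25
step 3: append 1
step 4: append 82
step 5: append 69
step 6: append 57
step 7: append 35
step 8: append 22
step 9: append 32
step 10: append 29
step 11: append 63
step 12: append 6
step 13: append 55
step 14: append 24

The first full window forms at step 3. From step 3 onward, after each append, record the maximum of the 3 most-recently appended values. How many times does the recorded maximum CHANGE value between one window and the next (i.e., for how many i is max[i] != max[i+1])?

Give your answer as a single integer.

Answer: 7

Derivation:
step 1: append 54 -> window=[54] (not full yet)
step 2: append 25 -> window=[54, 25] (not full yet)
step 3: append 1 -> window=[54, 25, 1] -> max=54
step 4: append 82 -> window=[25, 1, 82] -> max=82
step 5: append 69 -> window=[1, 82, 69] -> max=82
step 6: append 57 -> window=[82, 69, 57] -> max=82
step 7: append 35 -> window=[69, 57, 35] -> max=69
step 8: append 22 -> window=[57, 35, 22] -> max=57
step 9: append 32 -> window=[35, 22, 32] -> max=35
step 10: append 29 -> window=[22, 32, 29] -> max=32
step 11: append 63 -> window=[32, 29, 63] -> max=63
step 12: append 6 -> window=[29, 63, 6] -> max=63
step 13: append 55 -> window=[63, 6, 55] -> max=63
step 14: append 24 -> window=[6, 55, 24] -> max=55
Recorded maximums: 54 82 82 82 69 57 35 32 63 63 63 55
Changes between consecutive maximums: 7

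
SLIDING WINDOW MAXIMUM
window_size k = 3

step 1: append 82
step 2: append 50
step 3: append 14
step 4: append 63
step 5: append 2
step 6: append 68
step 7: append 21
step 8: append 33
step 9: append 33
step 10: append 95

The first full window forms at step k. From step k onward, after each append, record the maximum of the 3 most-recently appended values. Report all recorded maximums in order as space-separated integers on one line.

step 1: append 82 -> window=[82] (not full yet)
step 2: append 50 -> window=[82, 50] (not full yet)
step 3: append 14 -> window=[82, 50, 14] -> max=82
step 4: append 63 -> window=[50, 14, 63] -> max=63
step 5: append 2 -> window=[14, 63, 2] -> max=63
step 6: append 68 -> window=[63, 2, 68] -> max=68
step 7: append 21 -> window=[2, 68, 21] -> max=68
step 8: append 33 -> window=[68, 21, 33] -> max=68
step 9: append 33 -> window=[21, 33, 33] -> max=33
step 10: append 95 -> window=[33, 33, 95] -> max=95

Answer: 82 63 63 68 68 68 33 95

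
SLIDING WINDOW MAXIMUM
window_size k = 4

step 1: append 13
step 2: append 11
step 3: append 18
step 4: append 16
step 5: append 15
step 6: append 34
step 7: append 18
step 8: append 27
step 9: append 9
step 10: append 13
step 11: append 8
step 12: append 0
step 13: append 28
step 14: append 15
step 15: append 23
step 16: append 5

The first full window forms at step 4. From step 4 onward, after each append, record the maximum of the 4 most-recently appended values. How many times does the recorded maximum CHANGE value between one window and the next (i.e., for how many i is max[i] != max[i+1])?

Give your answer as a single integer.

Answer: 4

Derivation:
step 1: append 13 -> window=[13] (not full yet)
step 2: append 11 -> window=[13, 11] (not full yet)
step 3: append 18 -> window=[13, 11, 18] (not full yet)
step 4: append 16 -> window=[13, 11, 18, 16] -> max=18
step 5: append 15 -> window=[11, 18, 16, 15] -> max=18
step 6: append 34 -> window=[18, 16, 15, 34] -> max=34
step 7: append 18 -> window=[16, 15, 34, 18] -> max=34
step 8: append 27 -> window=[15, 34, 18, 27] -> max=34
step 9: append 9 -> window=[34, 18, 27, 9] -> max=34
step 10: append 13 -> window=[18, 27, 9, 13] -> max=27
step 11: append 8 -> window=[27, 9, 13, 8] -> max=27
step 12: append 0 -> window=[9, 13, 8, 0] -> max=13
step 13: append 28 -> window=[13, 8, 0, 28] -> max=28
step 14: append 15 -> window=[8, 0, 28, 15] -> max=28
step 15: append 23 -> window=[0, 28, 15, 23] -> max=28
step 16: append 5 -> window=[28, 15, 23, 5] -> max=28
Recorded maximums: 18 18 34 34 34 34 27 27 13 28 28 28 28
Changes between consecutive maximums: 4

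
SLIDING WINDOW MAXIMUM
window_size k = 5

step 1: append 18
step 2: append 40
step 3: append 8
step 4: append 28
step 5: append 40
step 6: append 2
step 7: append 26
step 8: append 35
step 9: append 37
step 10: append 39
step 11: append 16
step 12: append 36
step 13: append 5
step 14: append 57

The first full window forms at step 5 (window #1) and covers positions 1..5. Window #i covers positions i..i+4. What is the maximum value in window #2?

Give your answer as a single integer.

step 1: append 18 -> window=[18] (not full yet)
step 2: append 40 -> window=[18, 40] (not full yet)
step 3: append 8 -> window=[18, 40, 8] (not full yet)
step 4: append 28 -> window=[18, 40, 8, 28] (not full yet)
step 5: append 40 -> window=[18, 40, 8, 28, 40] -> max=40
step 6: append 2 -> window=[40, 8, 28, 40, 2] -> max=40
Window #2 max = 40

Answer: 40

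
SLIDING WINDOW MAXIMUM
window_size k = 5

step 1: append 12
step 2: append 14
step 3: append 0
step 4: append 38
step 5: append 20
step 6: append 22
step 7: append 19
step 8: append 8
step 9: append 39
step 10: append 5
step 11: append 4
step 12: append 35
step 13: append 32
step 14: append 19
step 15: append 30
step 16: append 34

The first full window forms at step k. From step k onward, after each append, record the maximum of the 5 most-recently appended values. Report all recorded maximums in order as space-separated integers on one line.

Answer: 38 38 38 38 39 39 39 39 39 35 35 35

Derivation:
step 1: append 12 -> window=[12] (not full yet)
step 2: append 14 -> window=[12, 14] (not full yet)
step 3: append 0 -> window=[12, 14, 0] (not full yet)
step 4: append 38 -> window=[12, 14, 0, 38] (not full yet)
step 5: append 20 -> window=[12, 14, 0, 38, 20] -> max=38
step 6: append 22 -> window=[14, 0, 38, 20, 22] -> max=38
step 7: append 19 -> window=[0, 38, 20, 22, 19] -> max=38
step 8: append 8 -> window=[38, 20, 22, 19, 8] -> max=38
step 9: append 39 -> window=[20, 22, 19, 8, 39] -> max=39
step 10: append 5 -> window=[22, 19, 8, 39, 5] -> max=39
step 11: append 4 -> window=[19, 8, 39, 5, 4] -> max=39
step 12: append 35 -> window=[8, 39, 5, 4, 35] -> max=39
step 13: append 32 -> window=[39, 5, 4, 35, 32] -> max=39
step 14: append 19 -> window=[5, 4, 35, 32, 19] -> max=35
step 15: append 30 -> window=[4, 35, 32, 19, 30] -> max=35
step 16: append 34 -> window=[35, 32, 19, 30, 34] -> max=35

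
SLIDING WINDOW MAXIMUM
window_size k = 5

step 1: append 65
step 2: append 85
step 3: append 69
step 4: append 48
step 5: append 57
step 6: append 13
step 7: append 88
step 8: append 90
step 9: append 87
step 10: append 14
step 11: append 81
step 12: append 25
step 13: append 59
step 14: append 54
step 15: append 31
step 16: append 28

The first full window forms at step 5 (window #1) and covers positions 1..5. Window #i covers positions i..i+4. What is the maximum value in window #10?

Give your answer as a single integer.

Answer: 81

Derivation:
step 1: append 65 -> window=[65] (not full yet)
step 2: append 85 -> window=[65, 85] (not full yet)
step 3: append 69 -> window=[65, 85, 69] (not full yet)
step 4: append 48 -> window=[65, 85, 69, 48] (not full yet)
step 5: append 57 -> window=[65, 85, 69, 48, 57] -> max=85
step 6: append 13 -> window=[85, 69, 48, 57, 13] -> max=85
step 7: append 88 -> window=[69, 48, 57, 13, 88] -> max=88
step 8: append 90 -> window=[48, 57, 13, 88, 90] -> max=90
step 9: append 87 -> window=[57, 13, 88, 90, 87] -> max=90
step 10: append 14 -> window=[13, 88, 90, 87, 14] -> max=90
step 11: append 81 -> window=[88, 90, 87, 14, 81] -> max=90
step 12: append 25 -> window=[90, 87, 14, 81, 25] -> max=90
step 13: append 59 -> window=[87, 14, 81, 25, 59] -> max=87
step 14: append 54 -> window=[14, 81, 25, 59, 54] -> max=81
Window #10 max = 81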